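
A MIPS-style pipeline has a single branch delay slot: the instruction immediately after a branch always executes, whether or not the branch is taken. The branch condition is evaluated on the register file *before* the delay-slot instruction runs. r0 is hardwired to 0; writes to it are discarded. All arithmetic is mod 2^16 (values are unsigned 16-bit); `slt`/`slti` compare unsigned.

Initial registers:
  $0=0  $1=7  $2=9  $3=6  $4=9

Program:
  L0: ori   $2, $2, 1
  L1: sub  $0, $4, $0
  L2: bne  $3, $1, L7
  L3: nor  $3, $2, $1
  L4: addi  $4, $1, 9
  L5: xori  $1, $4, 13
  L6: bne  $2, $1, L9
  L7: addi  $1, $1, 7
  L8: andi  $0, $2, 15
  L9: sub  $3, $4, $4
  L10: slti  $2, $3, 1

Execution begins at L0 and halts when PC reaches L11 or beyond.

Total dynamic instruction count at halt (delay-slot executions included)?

8

  step pc=0: ori   $2, $2, 1  regs=(0,7,9,6,9)
  step pc=1: sub  $0, $4, $0  regs=(0,7,9,6,9)
  step pc=2: bne  $3, $1, L7  cond=T  regs=(0,7,9,6,9)
  step pc=3: nor  $3, $2, $1  regs=(0,7,9,65520,9)
  step pc=7: addi  $1, $1, 7  regs=(0,14,9,65520,9)
  step pc=8: andi  $0, $2, 15  regs=(0,14,9,65520,9)
  step pc=9: sub  $3, $4, $4  regs=(0,14,9,0,9)
  step pc=10: slti  $2, $3, 1  regs=(0,14,1,0,9)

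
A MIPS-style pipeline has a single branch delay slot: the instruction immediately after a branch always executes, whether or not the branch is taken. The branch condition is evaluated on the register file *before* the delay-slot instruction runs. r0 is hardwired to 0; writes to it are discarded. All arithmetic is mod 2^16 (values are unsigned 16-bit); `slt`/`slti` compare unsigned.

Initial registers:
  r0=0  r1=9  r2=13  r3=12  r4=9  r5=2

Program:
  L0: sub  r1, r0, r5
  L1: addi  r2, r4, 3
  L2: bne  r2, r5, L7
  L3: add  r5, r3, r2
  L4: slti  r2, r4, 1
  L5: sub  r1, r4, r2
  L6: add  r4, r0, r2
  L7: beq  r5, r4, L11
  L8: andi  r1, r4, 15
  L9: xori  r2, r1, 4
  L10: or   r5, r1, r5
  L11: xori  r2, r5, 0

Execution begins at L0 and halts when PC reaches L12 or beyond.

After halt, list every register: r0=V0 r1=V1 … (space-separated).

r0=0 r1=9 r2=25 r3=12 r4=9 r5=25

[0] sub  r1, r0, r5  →  {r0:0, r1:65534, r2:13, r3:12, r4:9, r5:2}
[1] addi  r2, r4, 3  →  {r0:0, r1:65534, r2:12, r3:12, r4:9, r5:2}
[2] bne  r2, r5, L7  →  {r0:0, r1:65534, r2:12, r3:12, r4:9, r5:2}  ⟨branch taken⟩
[3] add  r5, r3, r2  →  {r0:0, r1:65534, r2:12, r3:12, r4:9, r5:24}
[7] beq  r5, r4, L11  →  {r0:0, r1:65534, r2:12, r3:12, r4:9, r5:24}  ⟨branch fallthrough⟩
[8] andi  r1, r4, 15  →  {r0:0, r1:9, r2:12, r3:12, r4:9, r5:24}
[9] xori  r2, r1, 4  →  {r0:0, r1:9, r2:13, r3:12, r4:9, r5:24}
[10] or   r5, r1, r5  →  {r0:0, r1:9, r2:13, r3:12, r4:9, r5:25}
[11] xori  r2, r5, 0  →  {r0:0, r1:9, r2:25, r3:12, r4:9, r5:25}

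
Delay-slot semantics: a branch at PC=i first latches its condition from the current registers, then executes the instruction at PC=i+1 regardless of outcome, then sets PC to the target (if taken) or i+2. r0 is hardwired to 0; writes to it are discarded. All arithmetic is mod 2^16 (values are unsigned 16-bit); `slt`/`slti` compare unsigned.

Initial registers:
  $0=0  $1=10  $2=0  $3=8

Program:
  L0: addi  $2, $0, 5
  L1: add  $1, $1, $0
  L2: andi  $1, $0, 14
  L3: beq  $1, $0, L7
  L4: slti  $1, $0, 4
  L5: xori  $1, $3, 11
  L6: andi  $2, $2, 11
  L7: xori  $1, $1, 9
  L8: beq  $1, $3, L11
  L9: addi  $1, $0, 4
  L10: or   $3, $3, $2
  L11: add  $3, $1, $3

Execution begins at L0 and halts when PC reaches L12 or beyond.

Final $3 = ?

12

  step pc=0: addi  $2, $0, 5  regs=(0,10,5,8)
  step pc=1: add  $1, $1, $0  regs=(0,10,5,8)
  step pc=2: andi  $1, $0, 14  regs=(0,0,5,8)
  step pc=3: beq  $1, $0, L7  cond=T  regs=(0,0,5,8)
  step pc=4: slti  $1, $0, 4  regs=(0,1,5,8)
  step pc=7: xori  $1, $1, 9  regs=(0,8,5,8)
  step pc=8: beq  $1, $3, L11  cond=T  regs=(0,8,5,8)
  step pc=9: addi  $1, $0, 4  regs=(0,4,5,8)
  step pc=11: add  $3, $1, $3  regs=(0,4,5,12)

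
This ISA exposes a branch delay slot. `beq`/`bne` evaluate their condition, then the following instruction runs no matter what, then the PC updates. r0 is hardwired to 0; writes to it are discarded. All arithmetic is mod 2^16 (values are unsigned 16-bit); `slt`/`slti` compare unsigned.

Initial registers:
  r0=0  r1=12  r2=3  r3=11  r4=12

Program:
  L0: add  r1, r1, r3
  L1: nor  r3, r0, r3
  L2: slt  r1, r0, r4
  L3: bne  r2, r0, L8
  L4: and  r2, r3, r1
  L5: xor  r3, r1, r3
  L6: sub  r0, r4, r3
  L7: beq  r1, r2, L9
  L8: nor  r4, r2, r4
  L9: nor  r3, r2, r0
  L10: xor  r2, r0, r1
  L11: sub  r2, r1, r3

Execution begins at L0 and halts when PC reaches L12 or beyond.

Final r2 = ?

[0] add  r1, r1, r3  →  {r0:0, r1:23, r2:3, r3:11, r4:12}
[1] nor  r3, r0, r3  →  {r0:0, r1:23, r2:3, r3:65524, r4:12}
[2] slt  r1, r0, r4  →  {r0:0, r1:1, r2:3, r3:65524, r4:12}
[3] bne  r2, r0, L8  →  {r0:0, r1:1, r2:3, r3:65524, r4:12}  ⟨branch taken⟩
[4] and  r2, r3, r1  →  {r0:0, r1:1, r2:0, r3:65524, r4:12}
[8] nor  r4, r2, r4  →  {r0:0, r1:1, r2:0, r3:65524, r4:65523}
[9] nor  r3, r2, r0  →  {r0:0, r1:1, r2:0, r3:65535, r4:65523}
[10] xor  r2, r0, r1  →  {r0:0, r1:1, r2:1, r3:65535, r4:65523}
[11] sub  r2, r1, r3  →  {r0:0, r1:1, r2:2, r3:65535, r4:65523}

2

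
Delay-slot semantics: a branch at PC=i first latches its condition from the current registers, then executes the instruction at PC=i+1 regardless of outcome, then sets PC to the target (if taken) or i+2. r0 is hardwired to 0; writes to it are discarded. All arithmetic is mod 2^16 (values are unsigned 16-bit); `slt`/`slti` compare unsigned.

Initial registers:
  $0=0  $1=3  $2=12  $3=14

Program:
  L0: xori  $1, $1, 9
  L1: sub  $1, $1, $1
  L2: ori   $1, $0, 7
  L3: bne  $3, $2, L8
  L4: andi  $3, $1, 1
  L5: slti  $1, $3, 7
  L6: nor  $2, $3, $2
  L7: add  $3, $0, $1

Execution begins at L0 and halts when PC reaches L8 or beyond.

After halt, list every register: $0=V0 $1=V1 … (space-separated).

$0=0 $1=7 $2=12 $3=1

#0 xori  $1, $1, 9 ; 0/10/12/14
#1 sub  $1, $1, $1 ; 0/0/12/14
#2 ori   $1, $0, 7 ; 0/7/12/14
#3 bne  $3, $2, L8 ; 0/7/12/14 ; →target
#4 andi  $3, $1, 1 ; 0/7/12/1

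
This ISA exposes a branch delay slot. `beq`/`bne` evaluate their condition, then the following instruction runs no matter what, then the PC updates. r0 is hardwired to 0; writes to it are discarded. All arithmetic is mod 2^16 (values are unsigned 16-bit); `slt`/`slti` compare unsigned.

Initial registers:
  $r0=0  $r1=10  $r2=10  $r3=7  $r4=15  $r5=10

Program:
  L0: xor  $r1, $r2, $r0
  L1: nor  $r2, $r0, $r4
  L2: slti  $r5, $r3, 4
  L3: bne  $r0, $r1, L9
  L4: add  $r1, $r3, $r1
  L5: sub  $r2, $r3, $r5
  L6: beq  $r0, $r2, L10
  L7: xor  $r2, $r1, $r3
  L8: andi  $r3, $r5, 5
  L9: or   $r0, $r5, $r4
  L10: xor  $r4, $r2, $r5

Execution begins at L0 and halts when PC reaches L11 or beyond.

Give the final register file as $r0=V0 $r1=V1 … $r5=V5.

[0] xor  $r1, $r2, $r0  →  {$r0:0, $r1:10, $r2:10, $r3:7, $r4:15, $r5:10}
[1] nor  $r2, $r0, $r4  →  {$r0:0, $r1:10, $r2:65520, $r3:7, $r4:15, $r5:10}
[2] slti  $r5, $r3, 4  →  {$r0:0, $r1:10, $r2:65520, $r3:7, $r4:15, $r5:0}
[3] bne  $r0, $r1, L9  →  {$r0:0, $r1:10, $r2:65520, $r3:7, $r4:15, $r5:0}  ⟨branch taken⟩
[4] add  $r1, $r3, $r1  →  {$r0:0, $r1:17, $r2:65520, $r3:7, $r4:15, $r5:0}
[9] or   $r0, $r5, $r4  →  {$r0:0, $r1:17, $r2:65520, $r3:7, $r4:15, $r5:0}
[10] xor  $r4, $r2, $r5  →  {$r0:0, $r1:17, $r2:65520, $r3:7, $r4:65520, $r5:0}

$r0=0 $r1=17 $r2=65520 $r3=7 $r4=65520 $r5=0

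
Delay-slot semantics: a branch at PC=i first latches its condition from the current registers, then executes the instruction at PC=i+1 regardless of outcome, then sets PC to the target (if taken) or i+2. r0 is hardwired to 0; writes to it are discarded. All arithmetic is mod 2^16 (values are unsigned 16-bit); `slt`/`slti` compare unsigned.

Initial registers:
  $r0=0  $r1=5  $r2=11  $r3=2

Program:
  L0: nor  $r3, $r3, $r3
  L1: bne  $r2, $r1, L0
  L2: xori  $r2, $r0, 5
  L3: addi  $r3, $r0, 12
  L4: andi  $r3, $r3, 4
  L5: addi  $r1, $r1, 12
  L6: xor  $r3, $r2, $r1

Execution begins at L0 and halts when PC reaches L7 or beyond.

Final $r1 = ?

PC=0  nor  $r3, $r3, $r3     | $r0=0 $r1=5 $r2=11 $r3=65533
PC=1  bne  $r2, $r1, L0      | $r0=0 $r1=5 $r2=11 $r3=65533  [TAKEN]
PC=2  xori  $r2, $r0, 5      | $r0=0 $r1=5 $r2=5 $r3=65533
PC=0  nor  $r3, $r3, $r3     | $r0=0 $r1=5 $r2=5 $r3=2
PC=1  bne  $r2, $r1, L0      | $r0=0 $r1=5 $r2=5 $r3=2  [not taken]
PC=2  xori  $r2, $r0, 5      | $r0=0 $r1=5 $r2=5 $r3=2
PC=3  addi  $r3, $r0, 12     | $r0=0 $r1=5 $r2=5 $r3=12
PC=4  andi  $r3, $r3, 4      | $r0=0 $r1=5 $r2=5 $r3=4
PC=5  addi  $r1, $r1, 12     | $r0=0 $r1=17 $r2=5 $r3=4
PC=6  xor  $r3, $r2, $r1     | $r0=0 $r1=17 $r2=5 $r3=20

17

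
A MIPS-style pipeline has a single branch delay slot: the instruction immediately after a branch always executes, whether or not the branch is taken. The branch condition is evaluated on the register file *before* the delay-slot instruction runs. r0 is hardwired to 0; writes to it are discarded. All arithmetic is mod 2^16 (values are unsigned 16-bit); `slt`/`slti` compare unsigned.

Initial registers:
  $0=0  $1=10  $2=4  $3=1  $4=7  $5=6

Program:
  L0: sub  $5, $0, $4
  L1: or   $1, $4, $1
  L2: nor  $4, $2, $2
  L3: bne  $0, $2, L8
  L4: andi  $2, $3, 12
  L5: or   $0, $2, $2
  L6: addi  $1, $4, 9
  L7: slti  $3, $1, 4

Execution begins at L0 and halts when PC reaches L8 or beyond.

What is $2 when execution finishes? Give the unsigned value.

0

#0 sub  $5, $0, $4 ; 0/10/4/1/7/65529
#1 or   $1, $4, $1 ; 0/15/4/1/7/65529
#2 nor  $4, $2, $2 ; 0/15/4/1/65531/65529
#3 bne  $0, $2, L8 ; 0/15/4/1/65531/65529 ; →target
#4 andi  $2, $3, 12 ; 0/15/0/1/65531/65529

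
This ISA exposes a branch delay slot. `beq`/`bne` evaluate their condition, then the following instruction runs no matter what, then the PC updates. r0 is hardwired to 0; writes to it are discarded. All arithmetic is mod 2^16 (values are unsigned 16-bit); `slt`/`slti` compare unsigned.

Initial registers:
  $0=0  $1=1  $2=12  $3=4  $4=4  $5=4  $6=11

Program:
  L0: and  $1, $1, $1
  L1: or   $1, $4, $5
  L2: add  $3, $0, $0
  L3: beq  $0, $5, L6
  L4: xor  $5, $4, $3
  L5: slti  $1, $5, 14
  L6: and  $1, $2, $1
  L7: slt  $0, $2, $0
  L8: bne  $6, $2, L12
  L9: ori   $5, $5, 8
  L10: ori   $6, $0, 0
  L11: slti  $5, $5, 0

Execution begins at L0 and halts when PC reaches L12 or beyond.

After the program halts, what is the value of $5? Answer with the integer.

12

PC=0  and  $1, $1, $1        | $0=0 $1=1 $2=12 $3=4 $4=4 $5=4 $6=11
PC=1  or   $1, $4, $5        | $0=0 $1=4 $2=12 $3=4 $4=4 $5=4 $6=11
PC=2  add  $3, $0, $0        | $0=0 $1=4 $2=12 $3=0 $4=4 $5=4 $6=11
PC=3  beq  $0, $5, L6        | $0=0 $1=4 $2=12 $3=0 $4=4 $5=4 $6=11  [not taken]
PC=4  xor  $5, $4, $3        | $0=0 $1=4 $2=12 $3=0 $4=4 $5=4 $6=11
PC=5  slti  $1, $5, 14       | $0=0 $1=1 $2=12 $3=0 $4=4 $5=4 $6=11
PC=6  and  $1, $2, $1        | $0=0 $1=0 $2=12 $3=0 $4=4 $5=4 $6=11
PC=7  slt  $0, $2, $0        | $0=0 $1=0 $2=12 $3=0 $4=4 $5=4 $6=11
PC=8  bne  $6, $2, L12       | $0=0 $1=0 $2=12 $3=0 $4=4 $5=4 $6=11  [TAKEN]
PC=9  ori   $5, $5, 8        | $0=0 $1=0 $2=12 $3=0 $4=4 $5=12 $6=11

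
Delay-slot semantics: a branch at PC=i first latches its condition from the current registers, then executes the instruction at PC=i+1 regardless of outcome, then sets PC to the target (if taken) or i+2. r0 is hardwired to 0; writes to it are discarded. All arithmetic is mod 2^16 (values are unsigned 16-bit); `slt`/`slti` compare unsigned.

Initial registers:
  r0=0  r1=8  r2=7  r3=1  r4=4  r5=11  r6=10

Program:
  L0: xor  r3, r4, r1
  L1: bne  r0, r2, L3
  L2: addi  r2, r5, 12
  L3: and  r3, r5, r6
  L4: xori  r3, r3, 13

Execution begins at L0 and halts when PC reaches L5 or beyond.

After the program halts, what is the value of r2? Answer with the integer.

23

  step pc=0: xor  r3, r4, r1  regs=(0,8,7,12,4,11,10)
  step pc=1: bne  r0, r2, L3  cond=T  regs=(0,8,7,12,4,11,10)
  step pc=2: addi  r2, r5, 12  regs=(0,8,23,12,4,11,10)
  step pc=3: and  r3, r5, r6  regs=(0,8,23,10,4,11,10)
  step pc=4: xori  r3, r3, 13  regs=(0,8,23,7,4,11,10)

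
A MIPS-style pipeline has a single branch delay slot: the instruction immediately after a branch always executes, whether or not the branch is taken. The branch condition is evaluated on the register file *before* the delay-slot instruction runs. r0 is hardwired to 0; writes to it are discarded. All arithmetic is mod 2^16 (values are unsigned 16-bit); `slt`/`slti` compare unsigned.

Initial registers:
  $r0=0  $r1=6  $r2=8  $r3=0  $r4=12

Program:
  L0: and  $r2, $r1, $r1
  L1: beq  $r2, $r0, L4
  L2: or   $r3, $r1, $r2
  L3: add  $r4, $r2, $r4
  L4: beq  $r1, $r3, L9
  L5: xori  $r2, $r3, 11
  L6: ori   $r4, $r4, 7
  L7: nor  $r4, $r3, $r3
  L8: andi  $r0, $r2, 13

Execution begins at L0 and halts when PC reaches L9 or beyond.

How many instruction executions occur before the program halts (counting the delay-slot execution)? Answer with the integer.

#0 and  $r2, $r1, $r1 ; 0/6/6/0/12
#1 beq  $r2, $r0, L4 ; 0/6/6/0/12 ; →fallthru
#2 or   $r3, $r1, $r2 ; 0/6/6/6/12
#3 add  $r4, $r2, $r4 ; 0/6/6/6/18
#4 beq  $r1, $r3, L9 ; 0/6/6/6/18 ; →target
#5 xori  $r2, $r3, 11 ; 0/6/13/6/18

6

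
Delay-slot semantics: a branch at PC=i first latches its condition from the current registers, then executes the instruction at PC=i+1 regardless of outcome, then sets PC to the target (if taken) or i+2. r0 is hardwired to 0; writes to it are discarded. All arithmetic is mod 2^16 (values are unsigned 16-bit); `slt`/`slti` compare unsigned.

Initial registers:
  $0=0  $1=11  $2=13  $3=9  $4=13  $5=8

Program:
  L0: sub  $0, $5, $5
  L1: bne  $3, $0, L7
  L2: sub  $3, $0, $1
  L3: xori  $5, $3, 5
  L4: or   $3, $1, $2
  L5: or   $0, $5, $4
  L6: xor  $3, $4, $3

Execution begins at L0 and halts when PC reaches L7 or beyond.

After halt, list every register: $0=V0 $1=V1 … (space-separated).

#0 sub  $0, $5, $5 ; 0/11/13/9/13/8
#1 bne  $3, $0, L7 ; 0/11/13/9/13/8 ; →target
#2 sub  $3, $0, $1 ; 0/11/13/65525/13/8

$0=0 $1=11 $2=13 $3=65525 $4=13 $5=8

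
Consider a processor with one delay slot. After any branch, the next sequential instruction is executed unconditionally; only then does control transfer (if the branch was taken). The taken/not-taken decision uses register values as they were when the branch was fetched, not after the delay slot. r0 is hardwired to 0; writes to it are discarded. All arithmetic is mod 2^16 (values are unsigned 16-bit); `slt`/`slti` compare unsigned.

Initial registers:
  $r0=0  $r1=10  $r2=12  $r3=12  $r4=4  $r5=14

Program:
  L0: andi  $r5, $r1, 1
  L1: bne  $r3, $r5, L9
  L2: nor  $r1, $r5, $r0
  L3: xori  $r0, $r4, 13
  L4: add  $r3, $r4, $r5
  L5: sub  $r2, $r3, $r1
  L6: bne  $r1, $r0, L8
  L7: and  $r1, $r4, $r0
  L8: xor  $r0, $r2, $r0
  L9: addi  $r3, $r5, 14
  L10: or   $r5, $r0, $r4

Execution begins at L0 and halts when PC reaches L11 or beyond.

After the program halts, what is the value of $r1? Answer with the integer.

#0 andi  $r5, $r1, 1 ; 0/10/12/12/4/0
#1 bne  $r3, $r5, L9 ; 0/10/12/12/4/0 ; →target
#2 nor  $r1, $r5, $r0 ; 0/65535/12/12/4/0
#9 addi  $r3, $r5, 14 ; 0/65535/12/14/4/0
#10 or   $r5, $r0, $r4 ; 0/65535/12/14/4/4

65535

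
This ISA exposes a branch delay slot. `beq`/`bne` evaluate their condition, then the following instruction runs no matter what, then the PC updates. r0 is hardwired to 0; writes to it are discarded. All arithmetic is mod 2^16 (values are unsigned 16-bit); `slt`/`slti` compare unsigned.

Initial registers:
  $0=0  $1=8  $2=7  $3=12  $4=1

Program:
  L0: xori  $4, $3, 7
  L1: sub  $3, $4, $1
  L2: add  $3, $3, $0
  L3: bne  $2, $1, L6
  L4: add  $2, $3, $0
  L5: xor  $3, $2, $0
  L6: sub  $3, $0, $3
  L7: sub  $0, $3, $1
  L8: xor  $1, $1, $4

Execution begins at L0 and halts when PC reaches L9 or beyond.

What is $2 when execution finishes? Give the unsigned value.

3

#0 xori  $4, $3, 7 ; 0/8/7/12/11
#1 sub  $3, $4, $1 ; 0/8/7/3/11
#2 add  $3, $3, $0 ; 0/8/7/3/11
#3 bne  $2, $1, L6 ; 0/8/7/3/11 ; →target
#4 add  $2, $3, $0 ; 0/8/3/3/11
#6 sub  $3, $0, $3 ; 0/8/3/65533/11
#7 sub  $0, $3, $1 ; 0/8/3/65533/11
#8 xor  $1, $1, $4 ; 0/3/3/65533/11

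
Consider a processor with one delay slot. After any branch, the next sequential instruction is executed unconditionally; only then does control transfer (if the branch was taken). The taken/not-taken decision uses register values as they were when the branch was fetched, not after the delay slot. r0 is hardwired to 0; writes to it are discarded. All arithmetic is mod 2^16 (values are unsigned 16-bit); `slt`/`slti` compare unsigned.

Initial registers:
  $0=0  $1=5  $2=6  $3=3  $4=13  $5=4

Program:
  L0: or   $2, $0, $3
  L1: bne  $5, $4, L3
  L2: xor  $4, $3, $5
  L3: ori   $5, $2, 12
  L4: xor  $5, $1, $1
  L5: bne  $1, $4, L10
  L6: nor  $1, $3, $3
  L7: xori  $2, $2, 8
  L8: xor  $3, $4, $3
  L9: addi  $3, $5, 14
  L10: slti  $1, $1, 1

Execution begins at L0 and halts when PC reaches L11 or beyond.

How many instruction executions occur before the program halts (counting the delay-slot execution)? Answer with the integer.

8

  step pc=0: or   $2, $0, $3  regs=(0,5,3,3,13,4)
  step pc=1: bne  $5, $4, L3  cond=T  regs=(0,5,3,3,13,4)
  step pc=2: xor  $4, $3, $5  regs=(0,5,3,3,7,4)
  step pc=3: ori   $5, $2, 12  regs=(0,5,3,3,7,15)
  step pc=4: xor  $5, $1, $1  regs=(0,5,3,3,7,0)
  step pc=5: bne  $1, $4, L10  cond=T  regs=(0,5,3,3,7,0)
  step pc=6: nor  $1, $3, $3  regs=(0,65532,3,3,7,0)
  step pc=10: slti  $1, $1, 1  regs=(0,0,3,3,7,0)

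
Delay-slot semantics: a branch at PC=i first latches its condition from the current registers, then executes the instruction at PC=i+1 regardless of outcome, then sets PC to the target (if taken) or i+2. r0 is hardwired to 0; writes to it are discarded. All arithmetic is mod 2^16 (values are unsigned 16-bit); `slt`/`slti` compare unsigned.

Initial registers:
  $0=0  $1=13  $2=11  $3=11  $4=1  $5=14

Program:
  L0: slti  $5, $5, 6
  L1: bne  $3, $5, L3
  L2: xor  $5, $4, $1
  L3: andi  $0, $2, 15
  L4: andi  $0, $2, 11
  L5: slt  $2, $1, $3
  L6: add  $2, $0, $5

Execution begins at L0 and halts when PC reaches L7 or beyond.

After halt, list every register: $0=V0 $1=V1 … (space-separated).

$0=0 $1=13 $2=12 $3=11 $4=1 $5=12

  step pc=0: slti  $5, $5, 6  regs=(0,13,11,11,1,0)
  step pc=1: bne  $3, $5, L3  cond=T  regs=(0,13,11,11,1,0)
  step pc=2: xor  $5, $4, $1  regs=(0,13,11,11,1,12)
  step pc=3: andi  $0, $2, 15  regs=(0,13,11,11,1,12)
  step pc=4: andi  $0, $2, 11  regs=(0,13,11,11,1,12)
  step pc=5: slt  $2, $1, $3  regs=(0,13,0,11,1,12)
  step pc=6: add  $2, $0, $5  regs=(0,13,12,11,1,12)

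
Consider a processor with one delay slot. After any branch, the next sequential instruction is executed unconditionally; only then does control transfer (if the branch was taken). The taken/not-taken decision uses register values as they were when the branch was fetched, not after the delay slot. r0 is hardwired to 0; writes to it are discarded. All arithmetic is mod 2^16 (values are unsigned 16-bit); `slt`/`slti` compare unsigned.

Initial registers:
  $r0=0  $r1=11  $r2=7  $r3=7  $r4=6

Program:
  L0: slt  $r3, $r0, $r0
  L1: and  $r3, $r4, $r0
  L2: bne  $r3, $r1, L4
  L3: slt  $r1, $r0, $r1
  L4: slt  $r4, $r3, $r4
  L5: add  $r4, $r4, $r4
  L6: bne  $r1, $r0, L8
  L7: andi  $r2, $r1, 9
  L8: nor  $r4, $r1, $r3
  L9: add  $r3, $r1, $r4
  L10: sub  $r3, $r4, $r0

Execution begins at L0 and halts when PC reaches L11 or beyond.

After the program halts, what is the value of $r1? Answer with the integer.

1

PC=0  slt  $r3, $r0, $r0     | $r0=0 $r1=11 $r2=7 $r3=0 $r4=6
PC=1  and  $r3, $r4, $r0     | $r0=0 $r1=11 $r2=7 $r3=0 $r4=6
PC=2  bne  $r3, $r1, L4      | $r0=0 $r1=11 $r2=7 $r3=0 $r4=6  [TAKEN]
PC=3  slt  $r1, $r0, $r1     | $r0=0 $r1=1 $r2=7 $r3=0 $r4=6
PC=4  slt  $r4, $r3, $r4     | $r0=0 $r1=1 $r2=7 $r3=0 $r4=1
PC=5  add  $r4, $r4, $r4     | $r0=0 $r1=1 $r2=7 $r3=0 $r4=2
PC=6  bne  $r1, $r0, L8      | $r0=0 $r1=1 $r2=7 $r3=0 $r4=2  [TAKEN]
PC=7  andi  $r2, $r1, 9      | $r0=0 $r1=1 $r2=1 $r3=0 $r4=2
PC=8  nor  $r4, $r1, $r3     | $r0=0 $r1=1 $r2=1 $r3=0 $r4=65534
PC=9  add  $r3, $r1, $r4     | $r0=0 $r1=1 $r2=1 $r3=65535 $r4=65534
PC=10 sub  $r3, $r4, $r0     | $r0=0 $r1=1 $r2=1 $r3=65534 $r4=65534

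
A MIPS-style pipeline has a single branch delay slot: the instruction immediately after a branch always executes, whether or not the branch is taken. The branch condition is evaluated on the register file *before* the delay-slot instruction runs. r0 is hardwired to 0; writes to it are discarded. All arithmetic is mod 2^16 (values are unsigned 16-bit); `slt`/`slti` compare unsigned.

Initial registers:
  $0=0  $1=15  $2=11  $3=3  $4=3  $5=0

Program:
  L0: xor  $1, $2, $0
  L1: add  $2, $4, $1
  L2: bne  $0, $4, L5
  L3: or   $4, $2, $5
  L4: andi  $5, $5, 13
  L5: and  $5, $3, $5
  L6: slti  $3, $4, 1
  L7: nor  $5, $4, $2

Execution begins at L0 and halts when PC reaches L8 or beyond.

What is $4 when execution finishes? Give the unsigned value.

  step pc=0: xor  $1, $2, $0  regs=(0,11,11,3,3,0)
  step pc=1: add  $2, $4, $1  regs=(0,11,14,3,3,0)
  step pc=2: bne  $0, $4, L5  cond=T  regs=(0,11,14,3,3,0)
  step pc=3: or   $4, $2, $5  regs=(0,11,14,3,14,0)
  step pc=5: and  $5, $3, $5  regs=(0,11,14,3,14,0)
  step pc=6: slti  $3, $4, 1  regs=(0,11,14,0,14,0)
  step pc=7: nor  $5, $4, $2  regs=(0,11,14,0,14,65521)

14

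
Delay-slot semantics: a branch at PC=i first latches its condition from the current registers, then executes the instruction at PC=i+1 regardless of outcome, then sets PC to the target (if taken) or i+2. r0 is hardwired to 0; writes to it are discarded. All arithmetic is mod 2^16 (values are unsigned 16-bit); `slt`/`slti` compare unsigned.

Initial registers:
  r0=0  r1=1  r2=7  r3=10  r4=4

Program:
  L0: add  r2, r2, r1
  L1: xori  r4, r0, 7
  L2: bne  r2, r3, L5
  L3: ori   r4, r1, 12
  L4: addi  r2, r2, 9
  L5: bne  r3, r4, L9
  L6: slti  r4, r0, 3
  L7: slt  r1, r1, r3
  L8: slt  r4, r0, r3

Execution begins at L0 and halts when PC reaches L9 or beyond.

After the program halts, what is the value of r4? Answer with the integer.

1

PC=0  add  r2, r2, r1        | r0=0 r1=1 r2=8 r3=10 r4=4
PC=1  xori  r4, r0, 7        | r0=0 r1=1 r2=8 r3=10 r4=7
PC=2  bne  r2, r3, L5        | r0=0 r1=1 r2=8 r3=10 r4=7  [TAKEN]
PC=3  ori   r4, r1, 12       | r0=0 r1=1 r2=8 r3=10 r4=13
PC=5  bne  r3, r4, L9        | r0=0 r1=1 r2=8 r3=10 r4=13  [TAKEN]
PC=6  slti  r4, r0, 3        | r0=0 r1=1 r2=8 r3=10 r4=1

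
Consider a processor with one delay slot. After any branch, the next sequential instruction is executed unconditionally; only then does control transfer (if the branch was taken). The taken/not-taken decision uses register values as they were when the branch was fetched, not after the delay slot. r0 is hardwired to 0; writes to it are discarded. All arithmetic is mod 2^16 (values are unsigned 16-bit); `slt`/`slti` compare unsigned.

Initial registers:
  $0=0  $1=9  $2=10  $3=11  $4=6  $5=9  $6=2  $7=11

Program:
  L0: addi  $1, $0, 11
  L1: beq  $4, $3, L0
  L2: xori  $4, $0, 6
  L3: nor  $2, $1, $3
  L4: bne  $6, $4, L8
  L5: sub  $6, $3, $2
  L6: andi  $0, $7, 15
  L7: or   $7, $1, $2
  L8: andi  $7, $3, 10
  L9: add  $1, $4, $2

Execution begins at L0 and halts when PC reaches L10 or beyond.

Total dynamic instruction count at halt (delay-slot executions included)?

[0] addi  $1, $0, 11  →  {$0:0, $1:11, $2:10, $3:11, $4:6, $5:9, $6:2, $7:11}
[1] beq  $4, $3, L0  →  {$0:0, $1:11, $2:10, $3:11, $4:6, $5:9, $6:2, $7:11}  ⟨branch fallthrough⟩
[2] xori  $4, $0, 6  →  {$0:0, $1:11, $2:10, $3:11, $4:6, $5:9, $6:2, $7:11}
[3] nor  $2, $1, $3  →  {$0:0, $1:11, $2:65524, $3:11, $4:6, $5:9, $6:2, $7:11}
[4] bne  $6, $4, L8  →  {$0:0, $1:11, $2:65524, $3:11, $4:6, $5:9, $6:2, $7:11}  ⟨branch taken⟩
[5] sub  $6, $3, $2  →  {$0:0, $1:11, $2:65524, $3:11, $4:6, $5:9, $6:23, $7:11}
[8] andi  $7, $3, 10  →  {$0:0, $1:11, $2:65524, $3:11, $4:6, $5:9, $6:23, $7:10}
[9] add  $1, $4, $2  →  {$0:0, $1:65530, $2:65524, $3:11, $4:6, $5:9, $6:23, $7:10}

8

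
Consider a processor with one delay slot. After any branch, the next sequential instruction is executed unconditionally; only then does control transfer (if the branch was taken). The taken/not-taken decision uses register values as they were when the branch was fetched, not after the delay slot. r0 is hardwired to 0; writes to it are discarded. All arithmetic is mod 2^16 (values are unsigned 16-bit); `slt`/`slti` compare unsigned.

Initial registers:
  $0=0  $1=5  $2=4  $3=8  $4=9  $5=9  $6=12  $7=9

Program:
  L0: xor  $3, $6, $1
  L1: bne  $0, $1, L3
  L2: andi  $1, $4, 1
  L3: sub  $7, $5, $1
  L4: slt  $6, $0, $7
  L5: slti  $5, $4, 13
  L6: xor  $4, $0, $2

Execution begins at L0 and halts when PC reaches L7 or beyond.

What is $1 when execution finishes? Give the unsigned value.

1

PC=0  xor  $3, $6, $1        | $0=0 $1=5 $2=4 $3=9 $4=9 $5=9 $6=12 $7=9
PC=1  bne  $0, $1, L3        | $0=0 $1=5 $2=4 $3=9 $4=9 $5=9 $6=12 $7=9  [TAKEN]
PC=2  andi  $1, $4, 1        | $0=0 $1=1 $2=4 $3=9 $4=9 $5=9 $6=12 $7=9
PC=3  sub  $7, $5, $1        | $0=0 $1=1 $2=4 $3=9 $4=9 $5=9 $6=12 $7=8
PC=4  slt  $6, $0, $7        | $0=0 $1=1 $2=4 $3=9 $4=9 $5=9 $6=1 $7=8
PC=5  slti  $5, $4, 13       | $0=0 $1=1 $2=4 $3=9 $4=9 $5=1 $6=1 $7=8
PC=6  xor  $4, $0, $2        | $0=0 $1=1 $2=4 $3=9 $4=4 $5=1 $6=1 $7=8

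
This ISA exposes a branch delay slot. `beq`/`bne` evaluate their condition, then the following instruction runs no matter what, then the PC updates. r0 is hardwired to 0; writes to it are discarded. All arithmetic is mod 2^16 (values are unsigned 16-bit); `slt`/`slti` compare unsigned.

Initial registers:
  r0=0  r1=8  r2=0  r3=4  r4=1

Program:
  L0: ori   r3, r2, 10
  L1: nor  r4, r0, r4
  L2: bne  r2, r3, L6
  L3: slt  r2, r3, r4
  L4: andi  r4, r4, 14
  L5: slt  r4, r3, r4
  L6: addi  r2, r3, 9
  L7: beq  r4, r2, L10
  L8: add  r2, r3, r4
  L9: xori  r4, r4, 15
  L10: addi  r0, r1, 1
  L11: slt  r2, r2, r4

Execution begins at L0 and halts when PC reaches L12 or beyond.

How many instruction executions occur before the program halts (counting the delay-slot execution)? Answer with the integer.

10

[0] ori   r3, r2, 10  →  {r0:0, r1:8, r2:0, r3:10, r4:1}
[1] nor  r4, r0, r4  →  {r0:0, r1:8, r2:0, r3:10, r4:65534}
[2] bne  r2, r3, L6  →  {r0:0, r1:8, r2:0, r3:10, r4:65534}  ⟨branch taken⟩
[3] slt  r2, r3, r4  →  {r0:0, r1:8, r2:1, r3:10, r4:65534}
[6] addi  r2, r3, 9  →  {r0:0, r1:8, r2:19, r3:10, r4:65534}
[7] beq  r4, r2, L10  →  {r0:0, r1:8, r2:19, r3:10, r4:65534}  ⟨branch fallthrough⟩
[8] add  r2, r3, r4  →  {r0:0, r1:8, r2:8, r3:10, r4:65534}
[9] xori  r4, r4, 15  →  {r0:0, r1:8, r2:8, r3:10, r4:65521}
[10] addi  r0, r1, 1  →  {r0:0, r1:8, r2:8, r3:10, r4:65521}
[11] slt  r2, r2, r4  →  {r0:0, r1:8, r2:1, r3:10, r4:65521}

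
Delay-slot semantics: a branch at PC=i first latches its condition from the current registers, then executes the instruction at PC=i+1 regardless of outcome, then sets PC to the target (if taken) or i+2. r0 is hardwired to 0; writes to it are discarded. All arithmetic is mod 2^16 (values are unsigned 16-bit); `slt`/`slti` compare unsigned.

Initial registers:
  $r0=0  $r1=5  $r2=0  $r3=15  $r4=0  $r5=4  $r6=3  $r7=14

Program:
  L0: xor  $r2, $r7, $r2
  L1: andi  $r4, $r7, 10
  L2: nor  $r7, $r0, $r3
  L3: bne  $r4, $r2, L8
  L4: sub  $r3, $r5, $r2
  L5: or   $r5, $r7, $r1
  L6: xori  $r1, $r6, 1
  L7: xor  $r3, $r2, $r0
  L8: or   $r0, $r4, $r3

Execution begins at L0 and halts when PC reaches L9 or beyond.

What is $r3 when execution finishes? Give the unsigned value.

65526

[0] xor  $r2, $r7, $r2  →  {$r0:0, $r1:5, $r2:14, $r3:15, $r4:0, $r5:4, $r6:3, $r7:14}
[1] andi  $r4, $r7, 10  →  {$r0:0, $r1:5, $r2:14, $r3:15, $r4:10, $r5:4, $r6:3, $r7:14}
[2] nor  $r7, $r0, $r3  →  {$r0:0, $r1:5, $r2:14, $r3:15, $r4:10, $r5:4, $r6:3, $r7:65520}
[3] bne  $r4, $r2, L8  →  {$r0:0, $r1:5, $r2:14, $r3:15, $r4:10, $r5:4, $r6:3, $r7:65520}  ⟨branch taken⟩
[4] sub  $r3, $r5, $r2  →  {$r0:0, $r1:5, $r2:14, $r3:65526, $r4:10, $r5:4, $r6:3, $r7:65520}
[8] or   $r0, $r4, $r3  →  {$r0:0, $r1:5, $r2:14, $r3:65526, $r4:10, $r5:4, $r6:3, $r7:65520}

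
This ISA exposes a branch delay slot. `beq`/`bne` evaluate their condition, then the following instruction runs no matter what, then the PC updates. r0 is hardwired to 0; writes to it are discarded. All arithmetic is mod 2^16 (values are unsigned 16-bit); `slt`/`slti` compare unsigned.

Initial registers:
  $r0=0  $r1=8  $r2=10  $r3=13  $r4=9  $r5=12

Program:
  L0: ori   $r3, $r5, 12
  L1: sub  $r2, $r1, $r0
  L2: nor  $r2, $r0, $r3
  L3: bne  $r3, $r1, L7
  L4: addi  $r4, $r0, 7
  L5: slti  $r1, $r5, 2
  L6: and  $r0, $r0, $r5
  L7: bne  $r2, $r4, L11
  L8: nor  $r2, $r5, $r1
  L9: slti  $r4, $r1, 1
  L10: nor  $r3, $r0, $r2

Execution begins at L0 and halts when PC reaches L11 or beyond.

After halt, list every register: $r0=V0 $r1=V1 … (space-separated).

$r0=0 $r1=8 $r2=65523 $r3=12 $r4=7 $r5=12

PC=0  ori   $r3, $r5, 12     | $r0=0 $r1=8 $r2=10 $r3=12 $r4=9 $r5=12
PC=1  sub  $r2, $r1, $r0     | $r0=0 $r1=8 $r2=8 $r3=12 $r4=9 $r5=12
PC=2  nor  $r2, $r0, $r3     | $r0=0 $r1=8 $r2=65523 $r3=12 $r4=9 $r5=12
PC=3  bne  $r3, $r1, L7      | $r0=0 $r1=8 $r2=65523 $r3=12 $r4=9 $r5=12  [TAKEN]
PC=4  addi  $r4, $r0, 7      | $r0=0 $r1=8 $r2=65523 $r3=12 $r4=7 $r5=12
PC=7  bne  $r2, $r4, L11     | $r0=0 $r1=8 $r2=65523 $r3=12 $r4=7 $r5=12  [TAKEN]
PC=8  nor  $r2, $r5, $r1     | $r0=0 $r1=8 $r2=65523 $r3=12 $r4=7 $r5=12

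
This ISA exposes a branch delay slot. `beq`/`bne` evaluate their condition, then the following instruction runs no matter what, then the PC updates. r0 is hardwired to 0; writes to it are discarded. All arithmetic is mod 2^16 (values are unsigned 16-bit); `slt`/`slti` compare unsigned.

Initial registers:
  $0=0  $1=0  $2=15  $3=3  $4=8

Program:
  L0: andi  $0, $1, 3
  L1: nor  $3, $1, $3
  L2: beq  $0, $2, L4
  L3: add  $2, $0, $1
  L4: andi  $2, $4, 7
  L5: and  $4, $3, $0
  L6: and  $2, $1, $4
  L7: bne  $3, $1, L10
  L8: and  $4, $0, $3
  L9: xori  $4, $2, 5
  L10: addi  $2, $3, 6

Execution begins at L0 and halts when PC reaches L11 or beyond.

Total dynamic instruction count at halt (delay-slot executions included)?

10

  step pc=0: andi  $0, $1, 3  regs=(0,0,15,3,8)
  step pc=1: nor  $3, $1, $3  regs=(0,0,15,65532,8)
  step pc=2: beq  $0, $2, L4  cond=F  regs=(0,0,15,65532,8)
  step pc=3: add  $2, $0, $1  regs=(0,0,0,65532,8)
  step pc=4: andi  $2, $4, 7  regs=(0,0,0,65532,8)
  step pc=5: and  $4, $3, $0  regs=(0,0,0,65532,0)
  step pc=6: and  $2, $1, $4  regs=(0,0,0,65532,0)
  step pc=7: bne  $3, $1, L10  cond=T  regs=(0,0,0,65532,0)
  step pc=8: and  $4, $0, $3  regs=(0,0,0,65532,0)
  step pc=10: addi  $2, $3, 6  regs=(0,0,2,65532,0)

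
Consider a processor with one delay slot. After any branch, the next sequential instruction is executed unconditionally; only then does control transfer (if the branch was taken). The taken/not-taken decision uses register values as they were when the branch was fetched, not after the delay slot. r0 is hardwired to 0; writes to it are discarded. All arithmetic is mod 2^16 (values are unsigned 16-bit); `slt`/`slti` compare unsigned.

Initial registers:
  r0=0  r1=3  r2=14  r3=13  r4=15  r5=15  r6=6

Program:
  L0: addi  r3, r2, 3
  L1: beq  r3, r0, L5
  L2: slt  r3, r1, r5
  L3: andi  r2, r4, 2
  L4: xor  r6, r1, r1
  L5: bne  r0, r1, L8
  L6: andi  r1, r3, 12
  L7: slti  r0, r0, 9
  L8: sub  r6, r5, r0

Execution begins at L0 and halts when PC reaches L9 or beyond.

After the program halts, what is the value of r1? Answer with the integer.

0

[0] addi  r3, r2, 3  →  {r0:0, r1:3, r2:14, r3:17, r4:15, r5:15, r6:6}
[1] beq  r3, r0, L5  →  {r0:0, r1:3, r2:14, r3:17, r4:15, r5:15, r6:6}  ⟨branch fallthrough⟩
[2] slt  r3, r1, r5  →  {r0:0, r1:3, r2:14, r3:1, r4:15, r5:15, r6:6}
[3] andi  r2, r4, 2  →  {r0:0, r1:3, r2:2, r3:1, r4:15, r5:15, r6:6}
[4] xor  r6, r1, r1  →  {r0:0, r1:3, r2:2, r3:1, r4:15, r5:15, r6:0}
[5] bne  r0, r1, L8  →  {r0:0, r1:3, r2:2, r3:1, r4:15, r5:15, r6:0}  ⟨branch taken⟩
[6] andi  r1, r3, 12  →  {r0:0, r1:0, r2:2, r3:1, r4:15, r5:15, r6:0}
[8] sub  r6, r5, r0  →  {r0:0, r1:0, r2:2, r3:1, r4:15, r5:15, r6:15}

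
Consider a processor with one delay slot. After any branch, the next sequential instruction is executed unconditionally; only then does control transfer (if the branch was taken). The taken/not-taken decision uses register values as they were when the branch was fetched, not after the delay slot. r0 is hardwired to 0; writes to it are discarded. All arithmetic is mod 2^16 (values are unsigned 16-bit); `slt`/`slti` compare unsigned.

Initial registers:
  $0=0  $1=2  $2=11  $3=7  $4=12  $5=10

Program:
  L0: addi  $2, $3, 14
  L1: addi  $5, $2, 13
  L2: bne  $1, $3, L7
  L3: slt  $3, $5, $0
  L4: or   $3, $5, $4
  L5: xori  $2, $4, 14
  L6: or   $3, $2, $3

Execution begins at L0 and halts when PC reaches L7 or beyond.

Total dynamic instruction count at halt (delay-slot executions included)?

PC=0  addi  $2, $3, 14       | $0=0 $1=2 $2=21 $3=7 $4=12 $5=10
PC=1  addi  $5, $2, 13       | $0=0 $1=2 $2=21 $3=7 $4=12 $5=34
PC=2  bne  $1, $3, L7        | $0=0 $1=2 $2=21 $3=7 $4=12 $5=34  [TAKEN]
PC=3  slt  $3, $5, $0        | $0=0 $1=2 $2=21 $3=0 $4=12 $5=34

4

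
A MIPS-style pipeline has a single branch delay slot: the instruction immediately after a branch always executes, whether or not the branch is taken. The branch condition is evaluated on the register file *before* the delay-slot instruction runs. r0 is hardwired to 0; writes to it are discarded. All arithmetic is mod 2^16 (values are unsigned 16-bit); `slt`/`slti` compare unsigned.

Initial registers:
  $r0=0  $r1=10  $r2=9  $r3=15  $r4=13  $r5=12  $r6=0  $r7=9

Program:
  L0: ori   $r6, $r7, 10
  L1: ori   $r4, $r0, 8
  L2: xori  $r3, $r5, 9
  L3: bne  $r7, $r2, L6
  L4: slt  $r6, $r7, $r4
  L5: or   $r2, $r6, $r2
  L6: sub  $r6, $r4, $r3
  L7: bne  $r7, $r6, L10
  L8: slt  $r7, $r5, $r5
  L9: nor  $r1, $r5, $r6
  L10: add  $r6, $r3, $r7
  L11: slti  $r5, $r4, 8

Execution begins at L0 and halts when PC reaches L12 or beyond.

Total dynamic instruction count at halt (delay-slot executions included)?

[0] ori   $r6, $r7, 10  →  {$r0:0, $r1:10, $r2:9, $r3:15, $r4:13, $r5:12, $r6:11, $r7:9}
[1] ori   $r4, $r0, 8  →  {$r0:0, $r1:10, $r2:9, $r3:15, $r4:8, $r5:12, $r6:11, $r7:9}
[2] xori  $r3, $r5, 9  →  {$r0:0, $r1:10, $r2:9, $r3:5, $r4:8, $r5:12, $r6:11, $r7:9}
[3] bne  $r7, $r2, L6  →  {$r0:0, $r1:10, $r2:9, $r3:5, $r4:8, $r5:12, $r6:11, $r7:9}  ⟨branch fallthrough⟩
[4] slt  $r6, $r7, $r4  →  {$r0:0, $r1:10, $r2:9, $r3:5, $r4:8, $r5:12, $r6:0, $r7:9}
[5] or   $r2, $r6, $r2  →  {$r0:0, $r1:10, $r2:9, $r3:5, $r4:8, $r5:12, $r6:0, $r7:9}
[6] sub  $r6, $r4, $r3  →  {$r0:0, $r1:10, $r2:9, $r3:5, $r4:8, $r5:12, $r6:3, $r7:9}
[7] bne  $r7, $r6, L10  →  {$r0:0, $r1:10, $r2:9, $r3:5, $r4:8, $r5:12, $r6:3, $r7:9}  ⟨branch taken⟩
[8] slt  $r7, $r5, $r5  →  {$r0:0, $r1:10, $r2:9, $r3:5, $r4:8, $r5:12, $r6:3, $r7:0}
[10] add  $r6, $r3, $r7  →  {$r0:0, $r1:10, $r2:9, $r3:5, $r4:8, $r5:12, $r6:5, $r7:0}
[11] slti  $r5, $r4, 8  →  {$r0:0, $r1:10, $r2:9, $r3:5, $r4:8, $r5:0, $r6:5, $r7:0}

11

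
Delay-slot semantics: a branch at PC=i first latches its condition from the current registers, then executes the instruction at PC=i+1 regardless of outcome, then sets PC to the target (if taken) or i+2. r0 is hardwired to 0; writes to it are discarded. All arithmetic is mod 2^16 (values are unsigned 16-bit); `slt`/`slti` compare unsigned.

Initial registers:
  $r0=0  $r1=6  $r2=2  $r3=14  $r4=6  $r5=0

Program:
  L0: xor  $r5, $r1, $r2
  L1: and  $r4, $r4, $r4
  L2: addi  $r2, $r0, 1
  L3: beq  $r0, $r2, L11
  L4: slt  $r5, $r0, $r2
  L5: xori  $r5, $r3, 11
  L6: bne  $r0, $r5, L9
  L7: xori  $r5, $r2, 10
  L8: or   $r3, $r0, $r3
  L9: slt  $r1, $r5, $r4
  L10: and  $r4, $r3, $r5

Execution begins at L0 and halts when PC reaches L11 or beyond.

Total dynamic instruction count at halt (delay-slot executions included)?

PC=0  xor  $r5, $r1, $r2     | $r0=0 $r1=6 $r2=2 $r3=14 $r4=6 $r5=4
PC=1  and  $r4, $r4, $r4     | $r0=0 $r1=6 $r2=2 $r3=14 $r4=6 $r5=4
PC=2  addi  $r2, $r0, 1      | $r0=0 $r1=6 $r2=1 $r3=14 $r4=6 $r5=4
PC=3  beq  $r0, $r2, L11     | $r0=0 $r1=6 $r2=1 $r3=14 $r4=6 $r5=4  [not taken]
PC=4  slt  $r5, $r0, $r2     | $r0=0 $r1=6 $r2=1 $r3=14 $r4=6 $r5=1
PC=5  xori  $r5, $r3, 11     | $r0=0 $r1=6 $r2=1 $r3=14 $r4=6 $r5=5
PC=6  bne  $r0, $r5, L9      | $r0=0 $r1=6 $r2=1 $r3=14 $r4=6 $r5=5  [TAKEN]
PC=7  xori  $r5, $r2, 10     | $r0=0 $r1=6 $r2=1 $r3=14 $r4=6 $r5=11
PC=9  slt  $r1, $r5, $r4     | $r0=0 $r1=0 $r2=1 $r3=14 $r4=6 $r5=11
PC=10 and  $r4, $r3, $r5     | $r0=0 $r1=0 $r2=1 $r3=14 $r4=10 $r5=11

10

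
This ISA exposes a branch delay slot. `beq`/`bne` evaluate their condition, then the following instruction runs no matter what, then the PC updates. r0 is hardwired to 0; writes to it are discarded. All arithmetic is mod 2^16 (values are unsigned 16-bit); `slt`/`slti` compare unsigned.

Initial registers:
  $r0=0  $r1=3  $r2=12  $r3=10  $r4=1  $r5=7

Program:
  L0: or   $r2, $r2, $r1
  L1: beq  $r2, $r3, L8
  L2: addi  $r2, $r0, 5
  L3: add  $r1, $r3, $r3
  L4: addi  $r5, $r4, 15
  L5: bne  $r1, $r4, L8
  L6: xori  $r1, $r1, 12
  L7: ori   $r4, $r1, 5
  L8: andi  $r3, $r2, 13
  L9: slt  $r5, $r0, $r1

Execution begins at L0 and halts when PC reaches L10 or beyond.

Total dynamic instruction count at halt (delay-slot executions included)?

  step pc=0: or   $r2, $r2, $r1  regs=(0,3,15,10,1,7)
  step pc=1: beq  $r2, $r3, L8  cond=F  regs=(0,3,15,10,1,7)
  step pc=2: addi  $r2, $r0, 5  regs=(0,3,5,10,1,7)
  step pc=3: add  $r1, $r3, $r3  regs=(0,20,5,10,1,7)
  step pc=4: addi  $r5, $r4, 15  regs=(0,20,5,10,1,16)
  step pc=5: bne  $r1, $r4, L8  cond=T  regs=(0,20,5,10,1,16)
  step pc=6: xori  $r1, $r1, 12  regs=(0,24,5,10,1,16)
  step pc=8: andi  $r3, $r2, 13  regs=(0,24,5,5,1,16)
  step pc=9: slt  $r5, $r0, $r1  regs=(0,24,5,5,1,1)

9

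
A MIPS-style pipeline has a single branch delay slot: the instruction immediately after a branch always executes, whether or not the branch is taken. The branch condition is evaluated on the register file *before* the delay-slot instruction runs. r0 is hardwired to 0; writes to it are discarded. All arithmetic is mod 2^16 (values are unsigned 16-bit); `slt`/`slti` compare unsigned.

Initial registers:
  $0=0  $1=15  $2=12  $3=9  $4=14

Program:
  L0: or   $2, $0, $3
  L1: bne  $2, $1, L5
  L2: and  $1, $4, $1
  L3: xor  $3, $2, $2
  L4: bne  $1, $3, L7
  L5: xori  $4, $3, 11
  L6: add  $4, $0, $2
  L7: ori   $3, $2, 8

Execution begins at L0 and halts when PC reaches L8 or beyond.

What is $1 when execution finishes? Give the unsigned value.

[0] or   $2, $0, $3  →  {$0:0, $1:15, $2:9, $3:9, $4:14}
[1] bne  $2, $1, L5  →  {$0:0, $1:15, $2:9, $3:9, $4:14}  ⟨branch taken⟩
[2] and  $1, $4, $1  →  {$0:0, $1:14, $2:9, $3:9, $4:14}
[5] xori  $4, $3, 11  →  {$0:0, $1:14, $2:9, $3:9, $4:2}
[6] add  $4, $0, $2  →  {$0:0, $1:14, $2:9, $3:9, $4:9}
[7] ori   $3, $2, 8  →  {$0:0, $1:14, $2:9, $3:9, $4:9}

14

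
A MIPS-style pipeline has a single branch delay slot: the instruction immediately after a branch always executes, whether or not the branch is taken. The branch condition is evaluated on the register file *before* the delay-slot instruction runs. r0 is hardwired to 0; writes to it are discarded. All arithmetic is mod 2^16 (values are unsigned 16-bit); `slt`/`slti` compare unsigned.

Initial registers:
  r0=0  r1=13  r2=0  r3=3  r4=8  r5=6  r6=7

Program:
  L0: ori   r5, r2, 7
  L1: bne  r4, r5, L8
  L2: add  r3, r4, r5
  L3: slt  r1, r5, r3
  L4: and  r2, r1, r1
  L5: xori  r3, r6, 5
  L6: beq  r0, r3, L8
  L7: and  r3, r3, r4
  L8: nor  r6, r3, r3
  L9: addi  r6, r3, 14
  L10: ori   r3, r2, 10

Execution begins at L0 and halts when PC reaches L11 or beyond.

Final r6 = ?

PC=0  ori   r5, r2, 7        | r0=0 r1=13 r2=0 r3=3 r4=8 r5=7 r6=7
PC=1  bne  r4, r5, L8        | r0=0 r1=13 r2=0 r3=3 r4=8 r5=7 r6=7  [TAKEN]
PC=2  add  r3, r4, r5        | r0=0 r1=13 r2=0 r3=15 r4=8 r5=7 r6=7
PC=8  nor  r6, r3, r3        | r0=0 r1=13 r2=0 r3=15 r4=8 r5=7 r6=65520
PC=9  addi  r6, r3, 14       | r0=0 r1=13 r2=0 r3=15 r4=8 r5=7 r6=29
PC=10 ori   r3, r2, 10       | r0=0 r1=13 r2=0 r3=10 r4=8 r5=7 r6=29

29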